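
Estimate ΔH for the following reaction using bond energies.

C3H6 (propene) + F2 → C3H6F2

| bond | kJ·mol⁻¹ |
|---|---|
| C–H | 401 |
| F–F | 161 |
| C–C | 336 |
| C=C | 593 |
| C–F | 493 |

Bonds broken (reactants):
  C–C: 1 × 336 = 336
  C–H: 6 × 401 = 2406
  C=C: 1 × 593 = 593
  F–F: 1 × 161 = 161
  Σ(broken) = 3496 kJ
Bonds formed (products):
  C–C: 2 × 336 = 672
  C–F: 2 × 493 = 986
  C–H: 6 × 401 = 2406
  Σ(formed) = 4064 kJ
ΔH = Σ(broken) − Σ(formed) = 3496 − 4064 = −568 kJ

ΔH ≈ −568 kJ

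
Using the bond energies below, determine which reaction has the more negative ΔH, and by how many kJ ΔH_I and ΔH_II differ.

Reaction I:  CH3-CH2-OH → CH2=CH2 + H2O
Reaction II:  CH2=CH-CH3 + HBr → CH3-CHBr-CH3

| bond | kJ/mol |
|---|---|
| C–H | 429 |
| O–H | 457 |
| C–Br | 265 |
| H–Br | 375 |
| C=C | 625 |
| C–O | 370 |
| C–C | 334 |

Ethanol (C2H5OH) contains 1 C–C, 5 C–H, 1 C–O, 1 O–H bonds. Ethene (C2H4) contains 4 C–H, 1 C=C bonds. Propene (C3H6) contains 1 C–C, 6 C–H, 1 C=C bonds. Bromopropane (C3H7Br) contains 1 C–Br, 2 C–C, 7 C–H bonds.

Reaction II, by 79 kJ

Reaction I:
  Bonds broken (reactants):
    C–C: 1 × 334 = 334
    C–H: 5 × 429 = 2145
    C–O: 1 × 370 = 370
    O–H: 1 × 457 = 457
    Σ(broken) = 3306 kJ
  Bonds formed (products):
    C–H: 4 × 429 = 1716
    C=C: 1 × 625 = 625
    O–H: 2 × 457 = 914
    Σ(formed) = 3255 kJ
  ΔH_I = 3306 − 3255 = +51 kJ
Reaction II:
  Bonds broken (reactants):
    C–C: 1 × 334 = 334
    C–H: 6 × 429 = 2574
    C=C: 1 × 625 = 625
    H–Br: 1 × 375 = 375
    Σ(broken) = 3908 kJ
  Bonds formed (products):
    C–Br: 1 × 265 = 265
    C–C: 2 × 334 = 668
    C–H: 7 × 429 = 3003
    Σ(formed) = 3936 kJ
  ΔH_II = 3908 − 3936 = −28 kJ
ΔH_I − ΔH_II = +79 kJ, so reaction II has the more negative ΔH; |ΔH_I − ΔH_II| = 79 kJ.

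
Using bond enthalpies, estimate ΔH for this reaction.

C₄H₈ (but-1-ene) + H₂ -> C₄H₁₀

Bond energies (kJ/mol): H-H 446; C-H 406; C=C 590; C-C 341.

Bonds broken (reactants):
  C-C: 2 × 341 = 682
  C-H: 8 × 406 = 3248
  C=C: 1 × 590 = 590
  H-H: 1 × 446 = 446
  Σ(broken) = 4966 kJ
Bonds formed (products):
  C-C: 3 × 341 = 1023
  C-H: 10 × 406 = 4060
  Σ(formed) = 5083 kJ
ΔH = Σ(broken) − Σ(formed) = 4966 − 5083 = −117 kJ

ΔH ≈ −117 kJ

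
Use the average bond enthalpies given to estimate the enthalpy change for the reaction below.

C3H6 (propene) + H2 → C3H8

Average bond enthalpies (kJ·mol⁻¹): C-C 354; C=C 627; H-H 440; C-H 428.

Bonds broken (reactants):
  C-C: 1 × 354 = 354
  C-H: 6 × 428 = 2568
  C=C: 1 × 627 = 627
  H-H: 1 × 440 = 440
  Σ(broken) = 3989 kJ
Bonds formed (products):
  C-C: 2 × 354 = 708
  C-H: 8 × 428 = 3424
  Σ(formed) = 4132 kJ
ΔH = Σ(broken) − Σ(formed) = 3989 − 4132 = −143 kJ

ΔH ≈ −143 kJ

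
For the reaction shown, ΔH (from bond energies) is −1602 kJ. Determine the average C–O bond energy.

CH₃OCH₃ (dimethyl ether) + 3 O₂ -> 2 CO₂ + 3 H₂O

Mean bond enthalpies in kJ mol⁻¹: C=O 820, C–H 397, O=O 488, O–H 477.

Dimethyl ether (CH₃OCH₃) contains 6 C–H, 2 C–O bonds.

Let D be the C–O bond energy.
Σ(broken) = 6×397 + 2×D + 3×488 = 3846 + 2D
Σ(formed) = 4×820 + 6×477 = 6142
ΔH = Σ(broken) − Σ(formed) = (3846 + 2D) − (6142) = −2296 + 2D
Setting this equal to −1602 kJ gives 2D = 694, so D = 347 kJ/mol.

D(C–O) ≈ 347 kJ/mol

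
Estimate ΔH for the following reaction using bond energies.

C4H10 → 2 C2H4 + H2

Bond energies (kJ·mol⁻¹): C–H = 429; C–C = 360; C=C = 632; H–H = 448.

ΔH ≈ +226 kJ

Bonds broken (reactants):
  C–C: 3 × 360 = 1080
  C–H: 10 × 429 = 4290
  Σ(broken) = 5370 kJ
Bonds formed (products):
  C–H: 8 × 429 = 3432
  C=C: 2 × 632 = 1264
  H–H: 1 × 448 = 448
  Σ(formed) = 5144 kJ
ΔH = Σ(broken) − Σ(formed) = 5370 − 5144 = +226 kJ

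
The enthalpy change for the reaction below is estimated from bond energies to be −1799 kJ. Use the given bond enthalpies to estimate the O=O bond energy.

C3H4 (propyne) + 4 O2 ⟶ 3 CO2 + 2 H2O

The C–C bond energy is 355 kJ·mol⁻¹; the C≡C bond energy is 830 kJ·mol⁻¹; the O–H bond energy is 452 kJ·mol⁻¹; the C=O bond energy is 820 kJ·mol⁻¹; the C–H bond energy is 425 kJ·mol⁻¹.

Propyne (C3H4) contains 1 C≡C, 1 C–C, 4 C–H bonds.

Let D be the O=O bond energy.
Σ(broken) = 1×830 + 1×355 + 4×425 + 4×D = 2885 + 4D
Σ(formed) = 6×820 + 4×452 = 6728
ΔH = Σ(broken) − Σ(formed) = (2885 + 4D) − (6728) = −3843 + 4D
Setting this equal to −1799 kJ gives 4D = 2044, so D = 511 kJ/mol.

D(O=O) ≈ 511 kJ/mol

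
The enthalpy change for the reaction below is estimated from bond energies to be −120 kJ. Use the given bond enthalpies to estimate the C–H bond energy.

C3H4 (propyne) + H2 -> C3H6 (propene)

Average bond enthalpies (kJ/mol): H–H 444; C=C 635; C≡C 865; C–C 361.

D(C–H) ≈ 397 kJ/mol

Let D be the C–H bond energy.
Σ(broken) = 1×865 + 1×361 + 4×D + 1×444 = 1670 + 4D
Σ(formed) = 1×361 + 6×D + 1×635 = 996 + 6D
ΔH = Σ(broken) − Σ(formed) = (1670 + 4D) − (996 + 6D) = +674 − 2D
Setting this equal to −120 kJ gives 2D = 794, so D = 397 kJ/mol.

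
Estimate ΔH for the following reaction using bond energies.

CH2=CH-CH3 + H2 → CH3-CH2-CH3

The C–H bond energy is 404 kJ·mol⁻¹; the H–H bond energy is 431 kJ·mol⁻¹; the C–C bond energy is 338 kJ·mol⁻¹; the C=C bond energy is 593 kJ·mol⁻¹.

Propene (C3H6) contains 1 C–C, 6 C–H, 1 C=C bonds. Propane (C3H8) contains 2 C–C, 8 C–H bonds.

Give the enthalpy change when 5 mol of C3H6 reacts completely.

ΔH = −610 kJ

Bonds broken (reactants):
  C–C: 1 × 338 = 338
  C–H: 6 × 404 = 2424
  C=C: 1 × 593 = 593
  H–H: 1 × 431 = 431
  Σ(broken) = 3786 kJ
Bonds formed (products):
  C–C: 2 × 338 = 676
  C–H: 8 × 404 = 3232
  Σ(formed) = 3908 kJ
ΔH = Σ(broken) − Σ(formed) = 3786 − 3908 = −122 kJ
For 5× the reaction as written: 5 × (−122) = −610 kJ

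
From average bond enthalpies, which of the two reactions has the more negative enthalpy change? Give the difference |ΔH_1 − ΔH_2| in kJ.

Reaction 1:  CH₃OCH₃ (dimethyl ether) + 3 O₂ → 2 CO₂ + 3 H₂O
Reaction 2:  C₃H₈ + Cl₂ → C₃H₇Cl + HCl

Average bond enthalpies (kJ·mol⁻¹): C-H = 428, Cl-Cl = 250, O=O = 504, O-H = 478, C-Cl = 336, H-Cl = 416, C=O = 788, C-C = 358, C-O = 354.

Reaction 1:
  Bonds broken (reactants):
    C-H: 6 × 428 = 2568
    C-O: 2 × 354 = 708
    O=O: 3 × 504 = 1512
    Σ(broken) = 4788 kJ
  Bonds formed (products):
    C=O: 4 × 788 = 3152
    O-H: 6 × 478 = 2868
    Σ(formed) = 6020 kJ
  ΔH_1 = 4788 − 6020 = −1232 kJ
Reaction 2:
  Bonds broken (reactants):
    C-C: 2 × 358 = 716
    C-H: 8 × 428 = 3424
    Cl-Cl: 1 × 250 = 250
    Σ(broken) = 4390 kJ
  Bonds formed (products):
    C-C: 2 × 358 = 716
    C-Cl: 1 × 336 = 336
    C-H: 7 × 428 = 2996
    H-Cl: 1 × 416 = 416
    Σ(formed) = 4464 kJ
  ΔH_2 = 4390 − 4464 = −74 kJ
ΔH_1 − ΔH_2 = −1158 kJ, so reaction 1 has the more negative ΔH; |ΔH_1 − ΔH_2| = 1158 kJ.

Reaction 1, by 1158 kJ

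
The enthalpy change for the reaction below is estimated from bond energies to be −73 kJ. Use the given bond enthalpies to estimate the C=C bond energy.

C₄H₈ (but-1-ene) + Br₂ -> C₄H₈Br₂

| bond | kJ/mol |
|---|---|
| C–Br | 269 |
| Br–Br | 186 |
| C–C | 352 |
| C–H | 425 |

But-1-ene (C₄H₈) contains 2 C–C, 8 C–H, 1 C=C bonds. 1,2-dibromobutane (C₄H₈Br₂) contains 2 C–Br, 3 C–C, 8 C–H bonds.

Let D be the C=C bond energy.
Σ(broken) = 1×186 + 2×352 + 8×425 + 1×D = 4290 + D
Σ(formed) = 2×269 + 3×352 + 8×425 = 4994
ΔH = Σ(broken) − Σ(formed) = (4290 + D) − (4994) = −704 + D
Setting this equal to −73 kJ gives D = 631 kJ/mol.

D(C=C) ≈ 631 kJ/mol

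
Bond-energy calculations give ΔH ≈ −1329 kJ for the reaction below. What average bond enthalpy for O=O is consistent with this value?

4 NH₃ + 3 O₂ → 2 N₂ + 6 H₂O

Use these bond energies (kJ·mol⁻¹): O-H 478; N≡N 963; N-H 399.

D(O=O) ≈ 515 kJ/mol

Let D be the O=O bond energy.
Σ(broken) = 12×399 + 3×D = 4788 + 3D
Σ(formed) = 2×963 + 12×478 = 7662
ΔH = Σ(broken) − Σ(formed) = (4788 + 3D) − (7662) = −2874 + 3D
Setting this equal to −1329 kJ gives 3D = 1545, so D = 515 kJ/mol.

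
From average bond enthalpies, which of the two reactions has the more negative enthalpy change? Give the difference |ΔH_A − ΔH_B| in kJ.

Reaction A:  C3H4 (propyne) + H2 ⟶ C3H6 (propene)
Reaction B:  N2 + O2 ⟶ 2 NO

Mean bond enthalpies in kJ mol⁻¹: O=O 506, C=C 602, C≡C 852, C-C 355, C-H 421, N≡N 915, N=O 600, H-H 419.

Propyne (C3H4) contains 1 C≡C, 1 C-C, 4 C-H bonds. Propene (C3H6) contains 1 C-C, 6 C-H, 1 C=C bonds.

Reaction A, by 394 kJ

Reaction A:
  Bonds broken (reactants):
    C≡C: 1 × 852 = 852
    C-C: 1 × 355 = 355
    C-H: 4 × 421 = 1684
    H-H: 1 × 419 = 419
    Σ(broken) = 3310 kJ
  Bonds formed (products):
    C-C: 1 × 355 = 355
    C-H: 6 × 421 = 2526
    C=C: 1 × 602 = 602
    Σ(formed) = 3483 kJ
  ΔH_A = 3310 − 3483 = −173 kJ
Reaction B:
  Bonds broken (reactants):
    N≡N: 1 × 915 = 915
    O=O: 1 × 506 = 506
    Σ(broken) = 1421 kJ
  Bonds formed (products):
    N=O: 2 × 600 = 1200
    Σ(formed) = 1200 kJ
  ΔH_B = 1421 − 1200 = +221 kJ
ΔH_A − ΔH_B = −394 kJ, so reaction A has the more negative ΔH; |ΔH_A − ΔH_B| = 394 kJ.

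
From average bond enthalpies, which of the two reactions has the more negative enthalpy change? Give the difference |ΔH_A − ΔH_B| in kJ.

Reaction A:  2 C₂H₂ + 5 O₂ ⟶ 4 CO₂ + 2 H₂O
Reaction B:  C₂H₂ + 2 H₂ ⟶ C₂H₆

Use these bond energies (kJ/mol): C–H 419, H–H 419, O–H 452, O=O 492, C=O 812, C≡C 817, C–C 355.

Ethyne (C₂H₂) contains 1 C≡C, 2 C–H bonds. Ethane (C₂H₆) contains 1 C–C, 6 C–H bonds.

Reaction A, by 2158 kJ

Reaction A:
  Bonds broken (reactants):
    C≡C: 2 × 817 = 1634
    C–H: 4 × 419 = 1676
    O=O: 5 × 492 = 2460
    Σ(broken) = 5770 kJ
  Bonds formed (products):
    C=O: 8 × 812 = 6496
    O–H: 4 × 452 = 1808
    Σ(formed) = 8304 kJ
  ΔH_A = 5770 − 8304 = −2534 kJ
Reaction B:
  Bonds broken (reactants):
    C≡C: 1 × 817 = 817
    C–H: 2 × 419 = 838
    H–H: 2 × 419 = 838
    Σ(broken) = 2493 kJ
  Bonds formed (products):
    C–C: 1 × 355 = 355
    C–H: 6 × 419 = 2514
    Σ(formed) = 2869 kJ
  ΔH_B = 2493 − 2869 = −376 kJ
ΔH_A − ΔH_B = −2158 kJ, so reaction A has the more negative ΔH; |ΔH_A − ΔH_B| = 2158 kJ.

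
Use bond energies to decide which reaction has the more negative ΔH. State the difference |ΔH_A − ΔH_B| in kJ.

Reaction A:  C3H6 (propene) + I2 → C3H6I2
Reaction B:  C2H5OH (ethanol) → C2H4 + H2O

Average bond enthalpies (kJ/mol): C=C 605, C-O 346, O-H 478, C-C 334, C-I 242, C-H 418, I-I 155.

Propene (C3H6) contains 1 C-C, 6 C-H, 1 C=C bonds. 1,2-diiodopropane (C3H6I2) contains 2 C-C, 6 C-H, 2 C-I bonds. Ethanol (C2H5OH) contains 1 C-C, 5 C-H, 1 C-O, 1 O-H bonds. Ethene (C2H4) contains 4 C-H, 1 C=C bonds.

Reaction A:
  Bonds broken (reactants):
    C-C: 1 × 334 = 334
    C-H: 6 × 418 = 2508
    C=C: 1 × 605 = 605
    I-I: 1 × 155 = 155
    Σ(broken) = 3602 kJ
  Bonds formed (products):
    C-C: 2 × 334 = 668
    C-H: 6 × 418 = 2508
    C-I: 2 × 242 = 484
    Σ(formed) = 3660 kJ
  ΔH_A = 3602 − 3660 = −58 kJ
Reaction B:
  Bonds broken (reactants):
    C-C: 1 × 334 = 334
    C-H: 5 × 418 = 2090
    C-O: 1 × 346 = 346
    O-H: 1 × 478 = 478
    Σ(broken) = 3248 kJ
  Bonds formed (products):
    C-H: 4 × 418 = 1672
    C=C: 1 × 605 = 605
    O-H: 2 × 478 = 956
    Σ(formed) = 3233 kJ
  ΔH_B = 3248 − 3233 = +15 kJ
ΔH_A − ΔH_B = −73 kJ, so reaction A has the more negative ΔH; |ΔH_A − ΔH_B| = 73 kJ.

Reaction A, by 73 kJ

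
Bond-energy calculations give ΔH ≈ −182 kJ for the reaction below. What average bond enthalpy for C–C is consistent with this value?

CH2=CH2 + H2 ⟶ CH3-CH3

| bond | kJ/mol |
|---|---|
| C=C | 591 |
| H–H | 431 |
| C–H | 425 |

Let D be the C–C bond energy.
Σ(broken) = 4×425 + 1×591 + 1×431 = 2722
Σ(formed) = 1×D + 6×425 = 2550 + D
ΔH = Σ(broken) − Σ(formed) = (2722) − (2550 + D) = +172 − D
Setting this equal to −182 kJ gives D = 354 kJ/mol.

D(C–C) ≈ 354 kJ/mol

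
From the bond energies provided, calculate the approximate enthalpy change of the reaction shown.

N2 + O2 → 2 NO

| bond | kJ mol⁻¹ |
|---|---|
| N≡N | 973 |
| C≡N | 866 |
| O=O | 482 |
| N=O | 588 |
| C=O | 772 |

ΔH ≈ +279 kJ

Bonds broken (reactants):
  N≡N: 1 × 973 = 973
  O=O: 1 × 482 = 482
  Σ(broken) = 1455 kJ
Bonds formed (products):
  N=O: 2 × 588 = 1176
  Σ(formed) = 1176 kJ
ΔH = Σ(broken) − Σ(formed) = 1455 − 1176 = +279 kJ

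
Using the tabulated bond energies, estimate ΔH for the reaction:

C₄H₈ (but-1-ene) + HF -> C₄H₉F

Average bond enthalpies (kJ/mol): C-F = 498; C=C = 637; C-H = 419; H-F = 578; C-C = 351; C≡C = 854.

ΔH ≈ −53 kJ

Bonds broken (reactants):
  C-C: 2 × 351 = 702
  C-H: 8 × 419 = 3352
  C=C: 1 × 637 = 637
  H-F: 1 × 578 = 578
  Σ(broken) = 5269 kJ
Bonds formed (products):
  C-C: 3 × 351 = 1053
  C-F: 1 × 498 = 498
  C-H: 9 × 419 = 3771
  Σ(formed) = 5322 kJ
ΔH = Σ(broken) − Σ(formed) = 5269 − 5322 = −53 kJ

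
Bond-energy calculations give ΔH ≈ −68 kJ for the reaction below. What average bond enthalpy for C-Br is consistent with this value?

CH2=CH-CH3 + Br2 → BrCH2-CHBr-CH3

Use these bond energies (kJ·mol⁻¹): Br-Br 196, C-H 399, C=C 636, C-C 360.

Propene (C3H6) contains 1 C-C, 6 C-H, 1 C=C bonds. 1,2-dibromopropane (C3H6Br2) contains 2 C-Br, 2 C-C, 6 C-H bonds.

D(C-Br) ≈ 270 kJ/mol

Let D be the C-Br bond energy.
Σ(broken) = 1×196 + 1×360 + 6×399 + 1×636 = 3586
Σ(formed) = 2×D + 2×360 + 6×399 = 3114 + 2D
ΔH = Σ(broken) − Σ(formed) = (3586) − (3114 + 2D) = +472 − 2D
Setting this equal to −68 kJ gives 2D = 540, so D = 270 kJ/mol.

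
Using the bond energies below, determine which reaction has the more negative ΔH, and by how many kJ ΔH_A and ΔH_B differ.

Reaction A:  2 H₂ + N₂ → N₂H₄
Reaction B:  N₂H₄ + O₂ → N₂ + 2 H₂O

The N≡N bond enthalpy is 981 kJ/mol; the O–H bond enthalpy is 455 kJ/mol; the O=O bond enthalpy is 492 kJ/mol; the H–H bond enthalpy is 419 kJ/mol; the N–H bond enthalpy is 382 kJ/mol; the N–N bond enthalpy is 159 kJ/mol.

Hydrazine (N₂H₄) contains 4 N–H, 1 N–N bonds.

Reaction B, by 754 kJ

Reaction A:
  Bonds broken (reactants):
    H–H: 2 × 419 = 838
    N≡N: 1 × 981 = 981
    Σ(broken) = 1819 kJ
  Bonds formed (products):
    N–H: 4 × 382 = 1528
    N–N: 1 × 159 = 159
    Σ(formed) = 1687 kJ
  ΔH_A = 1819 − 1687 = +132 kJ
Reaction B:
  Bonds broken (reactants):
    N–H: 4 × 382 = 1528
    N–N: 1 × 159 = 159
    O=O: 1 × 492 = 492
    Σ(broken) = 2179 kJ
  Bonds formed (products):
    N≡N: 1 × 981 = 981
    O–H: 4 × 455 = 1820
    Σ(formed) = 2801 kJ
  ΔH_B = 2179 − 2801 = −622 kJ
ΔH_A − ΔH_B = +754 kJ, so reaction B has the more negative ΔH; |ΔH_A − ΔH_B| = 754 kJ.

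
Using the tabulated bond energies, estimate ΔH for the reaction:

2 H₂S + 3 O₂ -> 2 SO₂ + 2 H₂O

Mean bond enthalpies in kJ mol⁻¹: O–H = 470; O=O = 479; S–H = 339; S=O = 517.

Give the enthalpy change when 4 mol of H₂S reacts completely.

ΔH = −2310 kJ

Bonds broken (reactants):
  O=O: 3 × 479 = 1437
  S–H: 4 × 339 = 1356
  Σ(broken) = 2793 kJ
Bonds formed (products):
  O–H: 4 × 470 = 1880
  S=O: 4 × 517 = 2068
  Σ(formed) = 3948 kJ
ΔH = Σ(broken) − Σ(formed) = 2793 − 3948 = −1155 kJ
For 2× the reaction as written: 2 × (−1155) = −2310 kJ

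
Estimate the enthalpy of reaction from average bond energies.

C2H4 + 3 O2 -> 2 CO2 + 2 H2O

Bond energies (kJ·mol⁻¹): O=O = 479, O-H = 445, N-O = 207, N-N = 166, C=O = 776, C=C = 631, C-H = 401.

ΔH ≈ −1212 kJ

Bonds broken (reactants):
  C-H: 4 × 401 = 1604
  C=C: 1 × 631 = 631
  O=O: 3 × 479 = 1437
  Σ(broken) = 3672 kJ
Bonds formed (products):
  C=O: 4 × 776 = 3104
  O-H: 4 × 445 = 1780
  Σ(formed) = 4884 kJ
ΔH = Σ(broken) − Σ(formed) = 3672 − 4884 = −1212 kJ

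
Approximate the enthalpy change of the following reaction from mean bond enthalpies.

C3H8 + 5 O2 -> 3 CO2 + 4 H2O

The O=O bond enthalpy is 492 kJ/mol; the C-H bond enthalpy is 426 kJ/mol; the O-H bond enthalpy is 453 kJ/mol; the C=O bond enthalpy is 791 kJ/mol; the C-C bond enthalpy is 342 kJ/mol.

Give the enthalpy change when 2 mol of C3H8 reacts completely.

ΔH = −3636 kJ

Bonds broken (reactants):
  C-C: 2 × 342 = 684
  C-H: 8 × 426 = 3408
  O=O: 5 × 492 = 2460
  Σ(broken) = 6552 kJ
Bonds formed (products):
  C=O: 6 × 791 = 4746
  O-H: 8 × 453 = 3624
  Σ(formed) = 8370 kJ
ΔH = Σ(broken) − Σ(formed) = 6552 − 8370 = −1818 kJ
For 2× the reaction as written: 2 × (−1818) = −3636 kJ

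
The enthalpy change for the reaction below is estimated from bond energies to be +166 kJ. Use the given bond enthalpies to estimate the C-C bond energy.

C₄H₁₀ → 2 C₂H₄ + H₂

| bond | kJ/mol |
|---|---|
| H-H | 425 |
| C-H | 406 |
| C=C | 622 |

D(C-C) ≈ 341 kJ/mol

Let D be the C-C bond energy.
Σ(broken) = 3×D + 10×406 = 4060 + 3D
Σ(formed) = 8×406 + 2×622 + 1×425 = 4917
ΔH = Σ(broken) − Σ(formed) = (4060 + 3D) − (4917) = −857 + 3D
Setting this equal to +166 kJ gives 3D = 1023, so D = 341 kJ/mol.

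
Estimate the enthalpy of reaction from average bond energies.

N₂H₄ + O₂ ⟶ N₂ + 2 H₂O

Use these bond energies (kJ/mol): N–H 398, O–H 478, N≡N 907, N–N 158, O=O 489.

ΔH ≈ −580 kJ

Bonds broken (reactants):
  N–H: 4 × 398 = 1592
  N–N: 1 × 158 = 158
  O=O: 1 × 489 = 489
  Σ(broken) = 2239 kJ
Bonds formed (products):
  N≡N: 1 × 907 = 907
  O–H: 4 × 478 = 1912
  Σ(formed) = 2819 kJ
ΔH = Σ(broken) − Σ(formed) = 2239 − 2819 = −580 kJ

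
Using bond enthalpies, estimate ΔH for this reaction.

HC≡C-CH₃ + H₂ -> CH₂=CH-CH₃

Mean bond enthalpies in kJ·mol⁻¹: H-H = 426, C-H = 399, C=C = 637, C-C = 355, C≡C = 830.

ΔH ≈ −179 kJ

Bonds broken (reactants):
  C≡C: 1 × 830 = 830
  C-C: 1 × 355 = 355
  C-H: 4 × 399 = 1596
  H-H: 1 × 426 = 426
  Σ(broken) = 3207 kJ
Bonds formed (products):
  C-C: 1 × 355 = 355
  C-H: 6 × 399 = 2394
  C=C: 1 × 637 = 637
  Σ(formed) = 3386 kJ
ΔH = Σ(broken) − Σ(formed) = 3207 − 3386 = −179 kJ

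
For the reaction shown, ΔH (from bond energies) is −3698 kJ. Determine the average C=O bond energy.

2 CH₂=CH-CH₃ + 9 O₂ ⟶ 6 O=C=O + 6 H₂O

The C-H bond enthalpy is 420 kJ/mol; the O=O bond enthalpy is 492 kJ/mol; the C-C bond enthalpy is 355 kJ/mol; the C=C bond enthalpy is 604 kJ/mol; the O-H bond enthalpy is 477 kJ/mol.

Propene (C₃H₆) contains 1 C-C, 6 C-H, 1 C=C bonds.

Let D be the C=O bond energy.
Σ(broken) = 2×355 + 12×420 + 2×604 + 9×492 = 11386
Σ(formed) = 12×D + 12×477 = 5724 + 12D
ΔH = Σ(broken) − Σ(formed) = (11386) − (5724 + 12D) = +5662 − 12D
Setting this equal to −3698 kJ gives 12D = 9360, so D = 780 kJ/mol.

D(C=O) ≈ 780 kJ/mol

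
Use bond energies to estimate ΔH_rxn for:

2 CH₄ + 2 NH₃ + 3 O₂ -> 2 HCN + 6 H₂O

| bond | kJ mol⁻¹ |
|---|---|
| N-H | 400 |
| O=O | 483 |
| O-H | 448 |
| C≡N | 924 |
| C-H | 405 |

ΔH ≈ −945 kJ

Bonds broken (reactants):
  C-H: 8 × 405 = 3240
  N-H: 6 × 400 = 2400
  O=O: 3 × 483 = 1449
  Σ(broken) = 7089 kJ
Bonds formed (products):
  C≡N: 2 × 924 = 1848
  C-H: 2 × 405 = 810
  O-H: 12 × 448 = 5376
  Σ(formed) = 8034 kJ
ΔH = Σ(broken) − Σ(formed) = 7089 − 8034 = −945 kJ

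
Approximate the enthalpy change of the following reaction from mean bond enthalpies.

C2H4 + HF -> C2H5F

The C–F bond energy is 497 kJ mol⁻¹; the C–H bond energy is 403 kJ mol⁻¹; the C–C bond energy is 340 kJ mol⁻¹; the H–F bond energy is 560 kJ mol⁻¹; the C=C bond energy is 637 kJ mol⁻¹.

Bonds broken (reactants):
  C–H: 4 × 403 = 1612
  C=C: 1 × 637 = 637
  H–F: 1 × 560 = 560
  Σ(broken) = 2809 kJ
Bonds formed (products):
  C–C: 1 × 340 = 340
  C–F: 1 × 497 = 497
  C–H: 5 × 403 = 2015
  Σ(formed) = 2852 kJ
ΔH = Σ(broken) − Σ(formed) = 2809 − 2852 = −43 kJ

ΔH ≈ −43 kJ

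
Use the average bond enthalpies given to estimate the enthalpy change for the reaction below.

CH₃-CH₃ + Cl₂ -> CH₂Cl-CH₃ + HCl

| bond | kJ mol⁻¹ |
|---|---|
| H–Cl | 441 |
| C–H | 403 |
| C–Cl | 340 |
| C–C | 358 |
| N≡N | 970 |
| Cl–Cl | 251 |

ΔH ≈ −127 kJ

Bonds broken (reactants):
  C–C: 1 × 358 = 358
  C–H: 6 × 403 = 2418
  Cl–Cl: 1 × 251 = 251
  Σ(broken) = 3027 kJ
Bonds formed (products):
  C–C: 1 × 358 = 358
  C–Cl: 1 × 340 = 340
  C–H: 5 × 403 = 2015
  H–Cl: 1 × 441 = 441
  Σ(formed) = 3154 kJ
ΔH = Σ(broken) − Σ(formed) = 3027 − 3154 = −127 kJ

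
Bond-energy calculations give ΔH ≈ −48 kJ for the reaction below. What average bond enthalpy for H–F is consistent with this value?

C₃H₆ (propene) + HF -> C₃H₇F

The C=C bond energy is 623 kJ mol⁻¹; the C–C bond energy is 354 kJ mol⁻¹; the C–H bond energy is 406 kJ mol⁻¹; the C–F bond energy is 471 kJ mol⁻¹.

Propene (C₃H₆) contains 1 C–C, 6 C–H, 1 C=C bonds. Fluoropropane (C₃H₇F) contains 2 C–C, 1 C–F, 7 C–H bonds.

D(H–F) ≈ 560 kJ/mol

Let D be the H–F bond energy.
Σ(broken) = 1×354 + 6×406 + 1×623 + 1×D = 3413 + D
Σ(formed) = 2×354 + 1×471 + 7×406 = 4021
ΔH = Σ(broken) − Σ(formed) = (3413 + D) − (4021) = −608 + D
Setting this equal to −48 kJ gives D = 560 kJ/mol.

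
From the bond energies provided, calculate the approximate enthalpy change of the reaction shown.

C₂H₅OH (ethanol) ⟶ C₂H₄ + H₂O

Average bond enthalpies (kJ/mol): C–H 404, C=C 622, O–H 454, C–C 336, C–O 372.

ΔH ≈ +36 kJ

Bonds broken (reactants):
  C–C: 1 × 336 = 336
  C–H: 5 × 404 = 2020
  C–O: 1 × 372 = 372
  O–H: 1 × 454 = 454
  Σ(broken) = 3182 kJ
Bonds formed (products):
  C–H: 4 × 404 = 1616
  C=C: 1 × 622 = 622
  O–H: 2 × 454 = 908
  Σ(formed) = 3146 kJ
ΔH = Σ(broken) − Σ(formed) = 3182 − 3146 = +36 kJ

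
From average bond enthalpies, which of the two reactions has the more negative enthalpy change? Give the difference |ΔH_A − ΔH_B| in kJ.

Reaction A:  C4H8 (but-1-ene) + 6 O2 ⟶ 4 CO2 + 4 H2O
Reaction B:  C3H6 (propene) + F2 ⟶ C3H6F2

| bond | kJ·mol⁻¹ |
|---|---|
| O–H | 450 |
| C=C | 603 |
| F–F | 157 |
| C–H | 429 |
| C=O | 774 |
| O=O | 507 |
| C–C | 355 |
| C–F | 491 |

Reaction A, by 1428 kJ

Reaction A:
  Bonds broken (reactants):
    C–C: 2 × 355 = 710
    C–H: 8 × 429 = 3432
    C=C: 1 × 603 = 603
    O=O: 6 × 507 = 3042
    Σ(broken) = 7787 kJ
  Bonds formed (products):
    C=O: 8 × 774 = 6192
    O–H: 8 × 450 = 3600
    Σ(formed) = 9792 kJ
  ΔH_A = 7787 − 9792 = −2005 kJ
Reaction B:
  Bonds broken (reactants):
    C–C: 1 × 355 = 355
    C–H: 6 × 429 = 2574
    C=C: 1 × 603 = 603
    F–F: 1 × 157 = 157
    Σ(broken) = 3689 kJ
  Bonds formed (products):
    C–C: 2 × 355 = 710
    C–F: 2 × 491 = 982
    C–H: 6 × 429 = 2574
    Σ(formed) = 4266 kJ
  ΔH_B = 3689 − 4266 = −577 kJ
ΔH_A − ΔH_B = −1428 kJ, so reaction A has the more negative ΔH; |ΔH_A − ΔH_B| = 1428 kJ.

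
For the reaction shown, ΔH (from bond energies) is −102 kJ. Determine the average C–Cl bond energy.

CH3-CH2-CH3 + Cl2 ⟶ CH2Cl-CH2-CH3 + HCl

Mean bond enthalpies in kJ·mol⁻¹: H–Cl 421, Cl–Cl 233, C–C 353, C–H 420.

Let D be the C–Cl bond energy.
Σ(broken) = 2×353 + 8×420 + 1×233 = 4299
Σ(formed) = 2×353 + 1×D + 7×420 + 1×421 = 4067 + D
ΔH = Σ(broken) − Σ(formed) = (4299) − (4067 + D) = +232 − D
Setting this equal to −102 kJ gives D = 334 kJ/mol.

D(C–Cl) ≈ 334 kJ/mol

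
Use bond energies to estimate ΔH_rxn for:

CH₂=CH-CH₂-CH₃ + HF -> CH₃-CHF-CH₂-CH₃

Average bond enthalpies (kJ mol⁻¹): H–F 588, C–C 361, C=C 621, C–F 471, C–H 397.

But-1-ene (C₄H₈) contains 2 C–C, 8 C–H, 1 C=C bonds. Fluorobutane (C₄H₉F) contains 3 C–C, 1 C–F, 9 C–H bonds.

Bonds broken (reactants):
  C–C: 2 × 361 = 722
  C–H: 8 × 397 = 3176
  C=C: 1 × 621 = 621
  H–F: 1 × 588 = 588
  Σ(broken) = 5107 kJ
Bonds formed (products):
  C–C: 3 × 361 = 1083
  C–F: 1 × 471 = 471
  C–H: 9 × 397 = 3573
  Σ(formed) = 5127 kJ
ΔH = Σ(broken) − Σ(formed) = 5107 − 5127 = −20 kJ

ΔH ≈ −20 kJ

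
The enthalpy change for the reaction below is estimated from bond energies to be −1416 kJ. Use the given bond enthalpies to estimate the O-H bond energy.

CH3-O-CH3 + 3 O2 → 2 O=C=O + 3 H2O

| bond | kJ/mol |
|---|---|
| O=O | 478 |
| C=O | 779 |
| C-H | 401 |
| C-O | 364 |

Let D be the O-H bond energy.
Σ(broken) = 6×401 + 2×364 + 3×478 = 4568
Σ(formed) = 4×779 + 6×D = 3116 + 6D
ΔH = Σ(broken) − Σ(formed) = (4568) − (3116 + 6D) = +1452 − 6D
Setting this equal to −1416 kJ gives 6D = 2868, so D = 478 kJ/mol.

D(O-H) ≈ 478 kJ/mol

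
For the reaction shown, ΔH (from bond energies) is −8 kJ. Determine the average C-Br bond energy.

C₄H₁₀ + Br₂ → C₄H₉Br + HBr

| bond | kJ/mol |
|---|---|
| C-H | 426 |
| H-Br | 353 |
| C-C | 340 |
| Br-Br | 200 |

Let D be the C-Br bond energy.
Σ(broken) = 1×200 + 3×340 + 10×426 = 5480
Σ(formed) = 1×D + 3×340 + 9×426 + 1×353 = 5207 + D
ΔH = Σ(broken) − Σ(formed) = (5480) − (5207 + D) = +273 − D
Setting this equal to −8 kJ gives D = 281 kJ/mol.

D(C-Br) ≈ 281 kJ/mol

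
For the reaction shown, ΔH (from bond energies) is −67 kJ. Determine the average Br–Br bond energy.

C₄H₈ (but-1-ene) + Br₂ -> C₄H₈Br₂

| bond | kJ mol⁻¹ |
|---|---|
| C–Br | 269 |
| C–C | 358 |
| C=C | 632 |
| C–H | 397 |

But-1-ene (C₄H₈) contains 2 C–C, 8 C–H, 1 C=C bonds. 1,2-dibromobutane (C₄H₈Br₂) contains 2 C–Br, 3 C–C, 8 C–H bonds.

Let D be the Br–Br bond energy.
Σ(broken) = 1×D + 2×358 + 8×397 + 1×632 = 4524 + D
Σ(formed) = 2×269 + 3×358 + 8×397 = 4788
ΔH = Σ(broken) − Σ(formed) = (4524 + D) − (4788) = −264 + D
Setting this equal to −67 kJ gives D = 197 kJ/mol.

D(Br–Br) ≈ 197 kJ/mol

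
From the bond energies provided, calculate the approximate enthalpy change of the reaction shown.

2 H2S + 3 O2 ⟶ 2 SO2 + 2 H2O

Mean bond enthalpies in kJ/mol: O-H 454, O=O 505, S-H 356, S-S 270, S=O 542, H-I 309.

ΔH ≈ −1045 kJ

Bonds broken (reactants):
  O=O: 3 × 505 = 1515
  S-H: 4 × 356 = 1424
  Σ(broken) = 2939 kJ
Bonds formed (products):
  O-H: 4 × 454 = 1816
  S=O: 4 × 542 = 2168
  Σ(formed) = 3984 kJ
ΔH = Σ(broken) − Σ(formed) = 2939 − 3984 = −1045 kJ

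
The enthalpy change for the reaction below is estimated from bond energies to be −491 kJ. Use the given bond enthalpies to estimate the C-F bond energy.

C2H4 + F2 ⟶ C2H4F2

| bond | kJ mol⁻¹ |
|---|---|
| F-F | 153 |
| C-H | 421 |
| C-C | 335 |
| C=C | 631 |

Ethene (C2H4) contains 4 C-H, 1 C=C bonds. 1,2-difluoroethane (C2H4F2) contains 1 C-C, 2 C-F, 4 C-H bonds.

D(C-F) ≈ 470 kJ/mol

Let D be the C-F bond energy.
Σ(broken) = 4×421 + 1×631 + 1×153 = 2468
Σ(formed) = 1×335 + 2×D + 4×421 = 2019 + 2D
ΔH = Σ(broken) − Σ(formed) = (2468) − (2019 + 2D) = +449 − 2D
Setting this equal to −491 kJ gives 2D = 940, so D = 470 kJ/mol.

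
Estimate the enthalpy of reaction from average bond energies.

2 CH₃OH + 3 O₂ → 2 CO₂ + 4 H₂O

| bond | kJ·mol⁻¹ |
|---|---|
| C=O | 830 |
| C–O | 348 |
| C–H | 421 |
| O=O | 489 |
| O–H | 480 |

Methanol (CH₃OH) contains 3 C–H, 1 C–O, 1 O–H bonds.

ΔH ≈ −1511 kJ

Bonds broken (reactants):
  C–H: 6 × 421 = 2526
  C–O: 2 × 348 = 696
  O–H: 2 × 480 = 960
  O=O: 3 × 489 = 1467
  Σ(broken) = 5649 kJ
Bonds formed (products):
  C=O: 4 × 830 = 3320
  O–H: 8 × 480 = 3840
  Σ(formed) = 7160 kJ
ΔH = Σ(broken) − Σ(formed) = 5649 − 7160 = −1511 kJ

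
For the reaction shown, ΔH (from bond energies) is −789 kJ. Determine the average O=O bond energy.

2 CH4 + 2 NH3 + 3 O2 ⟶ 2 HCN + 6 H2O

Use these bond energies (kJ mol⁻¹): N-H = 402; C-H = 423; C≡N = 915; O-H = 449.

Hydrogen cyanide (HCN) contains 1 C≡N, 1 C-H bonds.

D(O=O) ≈ 493 kJ/mol

Let D be the O=O bond energy.
Σ(broken) = 8×423 + 6×402 + 3×D = 5796 + 3D
Σ(formed) = 2×915 + 2×423 + 12×449 = 8064
ΔH = Σ(broken) − Σ(formed) = (5796 + 3D) − (8064) = −2268 + 3D
Setting this equal to −789 kJ gives 3D = 1479, so D = 493 kJ/mol.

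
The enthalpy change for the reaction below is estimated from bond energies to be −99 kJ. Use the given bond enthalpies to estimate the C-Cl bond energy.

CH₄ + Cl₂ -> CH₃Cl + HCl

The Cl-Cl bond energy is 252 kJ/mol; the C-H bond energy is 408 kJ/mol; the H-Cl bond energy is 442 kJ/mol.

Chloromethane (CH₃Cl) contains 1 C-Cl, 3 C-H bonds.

D(C-Cl) ≈ 317 kJ/mol

Let D be the C-Cl bond energy.
Σ(broken) = 4×408 + 1×252 = 1884
Σ(formed) = 1×D + 3×408 + 1×442 = 1666 + D
ΔH = Σ(broken) − Σ(formed) = (1884) − (1666 + D) = +218 − D
Setting this equal to −99 kJ gives D = 317 kJ/mol.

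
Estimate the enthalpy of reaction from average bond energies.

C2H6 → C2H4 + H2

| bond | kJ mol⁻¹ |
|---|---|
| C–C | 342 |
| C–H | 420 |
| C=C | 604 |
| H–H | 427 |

ΔH ≈ +151 kJ

Bonds broken (reactants):
  C–C: 1 × 342 = 342
  C–H: 6 × 420 = 2520
  Σ(broken) = 2862 kJ
Bonds formed (products):
  C–H: 4 × 420 = 1680
  C=C: 1 × 604 = 604
  H–H: 1 × 427 = 427
  Σ(formed) = 2711 kJ
ΔH = Σ(broken) − Σ(formed) = 2862 − 2711 = +151 kJ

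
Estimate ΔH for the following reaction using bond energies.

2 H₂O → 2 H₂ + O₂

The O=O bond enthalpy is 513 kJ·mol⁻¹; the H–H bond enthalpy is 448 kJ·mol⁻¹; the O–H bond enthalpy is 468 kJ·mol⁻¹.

Bonds broken (reactants):
  O–H: 4 × 468 = 1872
  Σ(broken) = 1872 kJ
Bonds formed (products):
  H–H: 2 × 448 = 896
  O=O: 1 × 513 = 513
  Σ(formed) = 1409 kJ
ΔH = Σ(broken) − Σ(formed) = 1872 − 1409 = +463 kJ

ΔH ≈ +463 kJ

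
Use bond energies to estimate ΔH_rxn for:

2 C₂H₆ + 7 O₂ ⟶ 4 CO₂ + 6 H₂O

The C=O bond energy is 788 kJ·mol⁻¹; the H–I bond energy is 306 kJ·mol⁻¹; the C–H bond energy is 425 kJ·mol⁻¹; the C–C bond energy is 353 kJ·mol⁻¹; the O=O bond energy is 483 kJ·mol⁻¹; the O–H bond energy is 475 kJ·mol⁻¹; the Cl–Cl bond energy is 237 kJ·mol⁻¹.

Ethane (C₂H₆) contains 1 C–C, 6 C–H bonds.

Bonds broken (reactants):
  C–C: 2 × 353 = 706
  C–H: 12 × 425 = 5100
  O=O: 7 × 483 = 3381
  Σ(broken) = 9187 kJ
Bonds formed (products):
  C=O: 8 × 788 = 6304
  O–H: 12 × 475 = 5700
  Σ(formed) = 12004 kJ
ΔH = Σ(broken) − Σ(formed) = 9187 − 12004 = −2817 kJ

ΔH ≈ −2817 kJ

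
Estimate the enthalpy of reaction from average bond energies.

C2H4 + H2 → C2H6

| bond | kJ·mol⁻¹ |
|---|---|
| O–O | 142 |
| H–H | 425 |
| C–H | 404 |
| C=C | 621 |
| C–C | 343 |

Bonds broken (reactants):
  C–H: 4 × 404 = 1616
  C=C: 1 × 621 = 621
  H–H: 1 × 425 = 425
  Σ(broken) = 2662 kJ
Bonds formed (products):
  C–C: 1 × 343 = 343
  C–H: 6 × 404 = 2424
  Σ(formed) = 2767 kJ
ΔH = Σ(broken) − Σ(formed) = 2662 − 2767 = −105 kJ

ΔH ≈ −105 kJ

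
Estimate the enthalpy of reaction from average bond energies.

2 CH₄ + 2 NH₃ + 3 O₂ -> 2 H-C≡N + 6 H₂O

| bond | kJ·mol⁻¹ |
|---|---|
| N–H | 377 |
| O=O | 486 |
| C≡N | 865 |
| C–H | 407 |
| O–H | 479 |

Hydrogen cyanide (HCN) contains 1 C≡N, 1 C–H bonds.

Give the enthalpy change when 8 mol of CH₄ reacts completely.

ΔH = −5264 kJ

Bonds broken (reactants):
  C–H: 8 × 407 = 3256
  N–H: 6 × 377 = 2262
  O=O: 3 × 486 = 1458
  Σ(broken) = 6976 kJ
Bonds formed (products):
  C≡N: 2 × 865 = 1730
  C–H: 2 × 407 = 814
  O–H: 12 × 479 = 5748
  Σ(formed) = 8292 kJ
ΔH = Σ(broken) − Σ(formed) = 6976 − 8292 = −1316 kJ
For 4× the reaction as written: 4 × (−1316) = −5264 kJ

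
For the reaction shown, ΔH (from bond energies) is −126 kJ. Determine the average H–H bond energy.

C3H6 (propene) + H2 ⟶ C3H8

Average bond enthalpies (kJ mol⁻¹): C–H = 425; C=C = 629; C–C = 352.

Let D be the H–H bond energy.
Σ(broken) = 1×352 + 6×425 + 1×629 + 1×D = 3531 + D
Σ(formed) = 2×352 + 8×425 = 4104
ΔH = Σ(broken) − Σ(formed) = (3531 + D) − (4104) = −573 + D
Setting this equal to −126 kJ gives D = 447 kJ/mol.

D(H–H) ≈ 447 kJ/mol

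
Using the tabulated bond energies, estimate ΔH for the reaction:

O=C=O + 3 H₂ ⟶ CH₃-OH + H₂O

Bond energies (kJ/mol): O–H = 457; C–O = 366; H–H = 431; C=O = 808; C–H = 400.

ΔH ≈ −28 kJ

Bonds broken (reactants):
  C=O: 2 × 808 = 1616
  H–H: 3 × 431 = 1293
  Σ(broken) = 2909 kJ
Bonds formed (products):
  C–H: 3 × 400 = 1200
  C–O: 1 × 366 = 366
  O–H: 3 × 457 = 1371
  Σ(formed) = 2937 kJ
ΔH = Σ(broken) − Σ(formed) = 2909 − 2937 = −28 kJ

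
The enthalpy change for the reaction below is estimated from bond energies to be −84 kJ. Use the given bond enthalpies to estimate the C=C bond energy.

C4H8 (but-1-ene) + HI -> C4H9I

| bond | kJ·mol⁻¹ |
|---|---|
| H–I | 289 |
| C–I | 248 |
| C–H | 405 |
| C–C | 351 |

Let D be the C=C bond energy.
Σ(broken) = 2×351 + 8×405 + 1×D + 1×289 = 4231 + D
Σ(formed) = 3×351 + 9×405 + 1×248 = 4946
ΔH = Σ(broken) − Σ(formed) = (4231 + D) − (4946) = −715 + D
Setting this equal to −84 kJ gives D = 631 kJ/mol.

D(C=C) ≈ 631 kJ/mol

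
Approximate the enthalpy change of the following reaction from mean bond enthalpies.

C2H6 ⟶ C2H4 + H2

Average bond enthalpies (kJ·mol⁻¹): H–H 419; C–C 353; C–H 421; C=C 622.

ΔH ≈ +154 kJ

Bonds broken (reactants):
  C–C: 1 × 353 = 353
  C–H: 6 × 421 = 2526
  Σ(broken) = 2879 kJ
Bonds formed (products):
  C–H: 4 × 421 = 1684
  C=C: 1 × 622 = 622
  H–H: 1 × 419 = 419
  Σ(formed) = 2725 kJ
ΔH = Σ(broken) − Σ(formed) = 2879 − 2725 = +154 kJ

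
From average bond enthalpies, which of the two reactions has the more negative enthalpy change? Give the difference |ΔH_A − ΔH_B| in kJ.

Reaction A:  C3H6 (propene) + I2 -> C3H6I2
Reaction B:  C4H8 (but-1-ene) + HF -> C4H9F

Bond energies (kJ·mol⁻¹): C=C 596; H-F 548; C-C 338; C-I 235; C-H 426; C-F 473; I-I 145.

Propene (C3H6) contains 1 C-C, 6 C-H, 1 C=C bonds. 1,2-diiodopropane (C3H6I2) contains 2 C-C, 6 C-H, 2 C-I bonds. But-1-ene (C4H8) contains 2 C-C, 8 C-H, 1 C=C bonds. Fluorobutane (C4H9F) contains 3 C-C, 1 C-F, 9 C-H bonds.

Reaction B, by 26 kJ

Reaction A:
  Bonds broken (reactants):
    C-C: 1 × 338 = 338
    C-H: 6 × 426 = 2556
    C=C: 1 × 596 = 596
    I-I: 1 × 145 = 145
    Σ(broken) = 3635 kJ
  Bonds formed (products):
    C-C: 2 × 338 = 676
    C-H: 6 × 426 = 2556
    C-I: 2 × 235 = 470
    Σ(formed) = 3702 kJ
  ΔH_A = 3635 − 3702 = −67 kJ
Reaction B:
  Bonds broken (reactants):
    C-C: 2 × 338 = 676
    C-H: 8 × 426 = 3408
    C=C: 1 × 596 = 596
    H-F: 1 × 548 = 548
    Σ(broken) = 5228 kJ
  Bonds formed (products):
    C-C: 3 × 338 = 1014
    C-F: 1 × 473 = 473
    C-H: 9 × 426 = 3834
    Σ(formed) = 5321 kJ
  ΔH_B = 5228 − 5321 = −93 kJ
ΔH_A − ΔH_B = +26 kJ, so reaction B has the more negative ΔH; |ΔH_A − ΔH_B| = 26 kJ.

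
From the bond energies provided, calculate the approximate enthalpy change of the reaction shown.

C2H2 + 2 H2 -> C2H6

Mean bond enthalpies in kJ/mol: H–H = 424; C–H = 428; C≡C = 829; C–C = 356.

ΔH ≈ −391 kJ

Bonds broken (reactants):
  C≡C: 1 × 829 = 829
  C–H: 2 × 428 = 856
  H–H: 2 × 424 = 848
  Σ(broken) = 2533 kJ
Bonds formed (products):
  C–C: 1 × 356 = 356
  C–H: 6 × 428 = 2568
  Σ(formed) = 2924 kJ
ΔH = Σ(broken) − Σ(formed) = 2533 − 2924 = −391 kJ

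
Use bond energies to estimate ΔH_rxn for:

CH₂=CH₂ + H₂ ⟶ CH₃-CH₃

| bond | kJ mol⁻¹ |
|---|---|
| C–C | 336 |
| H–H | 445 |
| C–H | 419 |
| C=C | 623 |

ΔH ≈ −106 kJ

Bonds broken (reactants):
  C–H: 4 × 419 = 1676
  C=C: 1 × 623 = 623
  H–H: 1 × 445 = 445
  Σ(broken) = 2744 kJ
Bonds formed (products):
  C–C: 1 × 336 = 336
  C–H: 6 × 419 = 2514
  Σ(formed) = 2850 kJ
ΔH = Σ(broken) − Σ(formed) = 2744 − 2850 = −106 kJ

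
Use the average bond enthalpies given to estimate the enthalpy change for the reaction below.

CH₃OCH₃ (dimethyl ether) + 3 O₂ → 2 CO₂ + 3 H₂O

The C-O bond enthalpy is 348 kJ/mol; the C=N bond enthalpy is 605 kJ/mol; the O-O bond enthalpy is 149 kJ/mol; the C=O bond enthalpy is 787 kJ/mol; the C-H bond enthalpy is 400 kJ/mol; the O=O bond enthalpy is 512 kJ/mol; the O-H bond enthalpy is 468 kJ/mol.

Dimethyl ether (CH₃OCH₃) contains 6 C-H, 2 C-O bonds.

ΔH ≈ −1324 kJ

Bonds broken (reactants):
  C-H: 6 × 400 = 2400
  C-O: 2 × 348 = 696
  O=O: 3 × 512 = 1536
  Σ(broken) = 4632 kJ
Bonds formed (products):
  C=O: 4 × 787 = 3148
  O-H: 6 × 468 = 2808
  Σ(formed) = 5956 kJ
ΔH = Σ(broken) − Σ(formed) = 4632 − 5956 = −1324 kJ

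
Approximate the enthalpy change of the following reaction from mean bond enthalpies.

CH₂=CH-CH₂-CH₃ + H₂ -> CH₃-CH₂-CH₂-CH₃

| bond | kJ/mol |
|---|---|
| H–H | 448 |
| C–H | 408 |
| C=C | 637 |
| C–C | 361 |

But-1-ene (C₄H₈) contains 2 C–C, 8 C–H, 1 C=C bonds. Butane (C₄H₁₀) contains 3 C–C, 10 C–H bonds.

Bonds broken (reactants):
  C–C: 2 × 361 = 722
  C–H: 8 × 408 = 3264
  C=C: 1 × 637 = 637
  H–H: 1 × 448 = 448
  Σ(broken) = 5071 kJ
Bonds formed (products):
  C–C: 3 × 361 = 1083
  C–H: 10 × 408 = 4080
  Σ(formed) = 5163 kJ
ΔH = Σ(broken) − Σ(formed) = 5071 − 5163 = −92 kJ

ΔH ≈ −92 kJ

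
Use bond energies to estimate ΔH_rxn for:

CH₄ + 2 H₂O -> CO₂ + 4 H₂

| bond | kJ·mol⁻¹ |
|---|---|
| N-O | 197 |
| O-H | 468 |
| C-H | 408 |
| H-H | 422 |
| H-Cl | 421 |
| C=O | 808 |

Bonds broken (reactants):
  C-H: 4 × 408 = 1632
  O-H: 4 × 468 = 1872
  Σ(broken) = 3504 kJ
Bonds formed (products):
  C=O: 2 × 808 = 1616
  H-H: 4 × 422 = 1688
  Σ(formed) = 3304 kJ
ΔH = Σ(broken) − Σ(formed) = 3504 − 3304 = +200 kJ

ΔH ≈ +200 kJ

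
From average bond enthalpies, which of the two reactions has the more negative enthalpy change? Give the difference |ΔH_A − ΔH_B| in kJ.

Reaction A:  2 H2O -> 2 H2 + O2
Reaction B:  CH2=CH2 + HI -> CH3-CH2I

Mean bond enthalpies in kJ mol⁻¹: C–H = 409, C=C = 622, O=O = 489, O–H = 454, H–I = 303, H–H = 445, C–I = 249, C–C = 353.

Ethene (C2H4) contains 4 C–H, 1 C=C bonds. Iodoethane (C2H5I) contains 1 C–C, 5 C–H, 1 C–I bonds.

Reaction A:
  Bonds broken (reactants):
    O–H: 4 × 454 = 1816
    Σ(broken) = 1816 kJ
  Bonds formed (products):
    H–H: 2 × 445 = 890
    O=O: 1 × 489 = 489
    Σ(formed) = 1379 kJ
  ΔH_A = 1816 − 1379 = +437 kJ
Reaction B:
  Bonds broken (reactants):
    C–H: 4 × 409 = 1636
    C=C: 1 × 622 = 622
    H–I: 1 × 303 = 303
    Σ(broken) = 2561 kJ
  Bonds formed (products):
    C–C: 1 × 353 = 353
    C–H: 5 × 409 = 2045
    C–I: 1 × 249 = 249
    Σ(formed) = 2647 kJ
  ΔH_B = 2561 − 2647 = −86 kJ
ΔH_A − ΔH_B = +523 kJ, so reaction B has the more negative ΔH; |ΔH_A − ΔH_B| = 523 kJ.

Reaction B, by 523 kJ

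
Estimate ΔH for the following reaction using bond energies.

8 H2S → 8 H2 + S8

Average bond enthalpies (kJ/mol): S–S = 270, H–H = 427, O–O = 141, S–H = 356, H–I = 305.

ΔH ≈ +120 kJ

Bonds broken (reactants):
  S–H: 16 × 356 = 5696
  Σ(broken) = 5696 kJ
Bonds formed (products):
  H–H: 8 × 427 = 3416
  S–S: 8 × 270 = 2160
  Σ(formed) = 5576 kJ
ΔH = Σ(broken) − Σ(formed) = 5696 − 5576 = +120 kJ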